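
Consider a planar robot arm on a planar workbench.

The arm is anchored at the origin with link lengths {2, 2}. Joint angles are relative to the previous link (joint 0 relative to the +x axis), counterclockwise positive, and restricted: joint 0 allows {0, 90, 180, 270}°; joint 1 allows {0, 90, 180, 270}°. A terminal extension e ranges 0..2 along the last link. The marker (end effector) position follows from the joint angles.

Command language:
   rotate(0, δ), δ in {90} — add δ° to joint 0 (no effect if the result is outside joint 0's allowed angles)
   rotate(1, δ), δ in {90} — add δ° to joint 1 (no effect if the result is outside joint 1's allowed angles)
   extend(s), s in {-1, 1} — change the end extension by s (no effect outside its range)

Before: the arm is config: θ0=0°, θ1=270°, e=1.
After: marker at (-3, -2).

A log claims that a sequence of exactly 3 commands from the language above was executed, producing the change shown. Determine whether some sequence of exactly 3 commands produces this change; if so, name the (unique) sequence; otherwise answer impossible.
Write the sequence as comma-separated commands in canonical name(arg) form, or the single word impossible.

t0: config: θ0=0°, θ1=270°, e=1
t=1 rotate(0, 90) ⇒ config: θ0=90°, θ1=270°, e=1
t=2 rotate(0, 90) ⇒ config: θ0=180°, θ1=270°, e=1
t=3 rotate(0, 90) ⇒ config: θ0=270°, θ1=270°, e=1
uniquely the one of 64 3-step routes that fits.

rotate(0, 90), rotate(0, 90), rotate(0, 90)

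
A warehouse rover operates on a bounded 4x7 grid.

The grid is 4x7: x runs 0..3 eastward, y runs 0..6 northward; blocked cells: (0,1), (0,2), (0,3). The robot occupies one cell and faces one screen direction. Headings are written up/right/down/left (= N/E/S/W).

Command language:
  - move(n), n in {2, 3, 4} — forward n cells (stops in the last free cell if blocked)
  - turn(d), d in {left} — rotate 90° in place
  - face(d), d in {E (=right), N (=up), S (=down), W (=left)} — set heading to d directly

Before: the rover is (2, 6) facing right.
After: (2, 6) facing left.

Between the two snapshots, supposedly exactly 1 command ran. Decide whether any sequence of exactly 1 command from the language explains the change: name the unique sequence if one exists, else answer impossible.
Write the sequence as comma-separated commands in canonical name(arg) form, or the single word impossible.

key: parked at (2,6) the whole time — nothing moves the robot
start: (2, 6) facing right
t=1 face(W) ⇒ (2, 6) facing left
all 8 alternatives checked — unique.

face(W)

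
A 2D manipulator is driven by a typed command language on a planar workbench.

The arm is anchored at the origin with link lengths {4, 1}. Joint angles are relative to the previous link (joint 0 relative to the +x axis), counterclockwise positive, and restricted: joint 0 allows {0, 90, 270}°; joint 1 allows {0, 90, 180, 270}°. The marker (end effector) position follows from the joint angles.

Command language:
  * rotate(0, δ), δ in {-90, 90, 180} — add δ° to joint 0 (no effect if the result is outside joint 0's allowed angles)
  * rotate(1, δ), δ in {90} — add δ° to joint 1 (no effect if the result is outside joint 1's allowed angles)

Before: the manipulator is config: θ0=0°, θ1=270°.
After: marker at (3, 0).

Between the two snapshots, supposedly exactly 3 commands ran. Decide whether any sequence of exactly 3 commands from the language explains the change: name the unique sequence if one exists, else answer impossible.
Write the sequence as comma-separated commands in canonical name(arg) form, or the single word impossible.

start: config: θ0=0°, θ1=270°
t=1 rotate(1, 90) ⇒ config: θ0=0°, θ1=0°
t=2 rotate(1, 90) ⇒ config: θ0=0°, θ1=90°
t=3 rotate(1, 90) ⇒ config: θ0=0°, θ1=180°
no rival 3-sequence matches.

rotate(1, 90), rotate(1, 90), rotate(1, 90)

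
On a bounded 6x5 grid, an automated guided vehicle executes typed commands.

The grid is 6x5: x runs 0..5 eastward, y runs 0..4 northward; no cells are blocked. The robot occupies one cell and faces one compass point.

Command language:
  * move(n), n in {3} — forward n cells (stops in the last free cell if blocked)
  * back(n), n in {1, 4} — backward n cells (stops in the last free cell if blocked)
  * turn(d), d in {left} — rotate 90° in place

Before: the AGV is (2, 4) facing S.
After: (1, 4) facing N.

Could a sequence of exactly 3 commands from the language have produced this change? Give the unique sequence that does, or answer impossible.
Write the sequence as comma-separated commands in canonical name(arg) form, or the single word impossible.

key: position moved to (1,4) AND the heading swung to N — translation plus rotation needed
start: (2, 4) facing S
1. turn(left) → (2, 4) facing E
2. back(1) → (1, 4) facing E
3. turn(left) → (1, 4) facing N
no other 3-command option fits: unique.

turn(left), back(1), turn(left)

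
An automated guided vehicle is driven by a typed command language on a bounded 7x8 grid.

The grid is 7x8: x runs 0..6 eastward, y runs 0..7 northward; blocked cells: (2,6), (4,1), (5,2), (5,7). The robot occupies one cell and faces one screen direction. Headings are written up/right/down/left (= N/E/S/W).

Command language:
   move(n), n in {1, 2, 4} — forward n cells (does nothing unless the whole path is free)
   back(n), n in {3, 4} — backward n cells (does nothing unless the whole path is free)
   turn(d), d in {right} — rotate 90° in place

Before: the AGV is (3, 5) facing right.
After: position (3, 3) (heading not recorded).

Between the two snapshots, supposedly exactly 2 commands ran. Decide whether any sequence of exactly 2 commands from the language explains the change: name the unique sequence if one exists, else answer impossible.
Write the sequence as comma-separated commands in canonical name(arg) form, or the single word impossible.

key: running move(2) before turn(right) would end elsewhere — order is forced
t0: (3, 5) facing right
step 1 (turn(right)): (3, 5) facing down
step 2 (move(2)): (3, 3) facing down
no other 2-command option fits: unique.

turn(right), move(2)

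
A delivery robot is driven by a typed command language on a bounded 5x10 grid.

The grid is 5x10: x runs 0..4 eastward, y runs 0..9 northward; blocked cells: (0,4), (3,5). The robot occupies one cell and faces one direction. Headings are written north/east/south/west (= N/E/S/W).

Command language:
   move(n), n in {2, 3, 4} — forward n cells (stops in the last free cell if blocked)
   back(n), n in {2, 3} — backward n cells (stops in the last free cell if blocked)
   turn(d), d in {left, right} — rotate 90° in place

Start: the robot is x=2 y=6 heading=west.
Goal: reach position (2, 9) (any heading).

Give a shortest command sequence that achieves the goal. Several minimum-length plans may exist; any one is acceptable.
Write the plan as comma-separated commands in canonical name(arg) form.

initial: x=2 y=6 heading=west
t=1 turn(right) ⇒ x=2 y=6 heading=north
t=2 move(4) ⇒ x=2 y=9 heading=north
no 1-step plan works, so 2 is optimal.

turn(right), move(4)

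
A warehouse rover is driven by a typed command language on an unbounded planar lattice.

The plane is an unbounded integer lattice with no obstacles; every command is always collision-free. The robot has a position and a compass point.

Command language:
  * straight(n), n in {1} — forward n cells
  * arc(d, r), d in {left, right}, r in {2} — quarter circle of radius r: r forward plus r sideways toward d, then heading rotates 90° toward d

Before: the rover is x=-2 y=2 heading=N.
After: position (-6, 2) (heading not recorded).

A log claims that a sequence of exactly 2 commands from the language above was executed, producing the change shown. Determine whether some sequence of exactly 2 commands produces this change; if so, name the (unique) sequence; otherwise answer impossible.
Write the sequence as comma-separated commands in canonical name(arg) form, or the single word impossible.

arc(left, 2), arc(left, 2)

t0: x=-2 y=2 heading=N
[1] after arc(left, 2): x=-4 y=4 heading=W
[2] after arc(left, 2): x=-6 y=2 heading=S
uniquely the one of 9 2-step routes that fits.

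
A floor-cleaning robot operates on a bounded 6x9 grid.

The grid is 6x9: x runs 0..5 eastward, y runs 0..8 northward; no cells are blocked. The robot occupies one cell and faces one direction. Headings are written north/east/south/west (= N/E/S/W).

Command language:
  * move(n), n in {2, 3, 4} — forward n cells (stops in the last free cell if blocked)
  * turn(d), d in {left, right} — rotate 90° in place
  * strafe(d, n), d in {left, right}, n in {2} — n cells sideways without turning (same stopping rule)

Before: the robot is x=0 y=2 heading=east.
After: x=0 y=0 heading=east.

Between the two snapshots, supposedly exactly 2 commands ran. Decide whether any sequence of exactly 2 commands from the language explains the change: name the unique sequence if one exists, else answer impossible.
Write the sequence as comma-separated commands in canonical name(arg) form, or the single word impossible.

key: heading stays E — no command in the sequence turns
start: x=0 y=2 heading=east
step 1 (strafe(right, 2)): x=0 y=0 heading=east
step 2 (strafe(right, 2)): x=0 y=0 heading=east
all 49 alternatives checked — unique.

strafe(right, 2), strafe(right, 2)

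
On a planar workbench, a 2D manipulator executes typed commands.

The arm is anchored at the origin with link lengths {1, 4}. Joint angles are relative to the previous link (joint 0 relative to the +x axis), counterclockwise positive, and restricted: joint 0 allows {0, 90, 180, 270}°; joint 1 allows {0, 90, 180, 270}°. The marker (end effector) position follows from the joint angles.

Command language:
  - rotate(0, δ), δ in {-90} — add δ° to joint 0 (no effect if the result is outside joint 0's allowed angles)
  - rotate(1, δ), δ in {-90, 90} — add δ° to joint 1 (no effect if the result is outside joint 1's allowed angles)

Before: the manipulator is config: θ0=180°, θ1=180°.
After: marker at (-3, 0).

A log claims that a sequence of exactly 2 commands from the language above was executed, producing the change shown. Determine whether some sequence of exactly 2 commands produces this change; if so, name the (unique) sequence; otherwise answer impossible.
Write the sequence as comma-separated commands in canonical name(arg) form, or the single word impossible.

rotate(0, -90), rotate(0, -90)

begin: config: θ0=180°, θ1=180°
step 1 (rotate(0, -90)): config: θ0=90°, θ1=180°
step 2 (rotate(0, -90)): config: θ0=0°, θ1=180°
all 9 alternatives checked — unique.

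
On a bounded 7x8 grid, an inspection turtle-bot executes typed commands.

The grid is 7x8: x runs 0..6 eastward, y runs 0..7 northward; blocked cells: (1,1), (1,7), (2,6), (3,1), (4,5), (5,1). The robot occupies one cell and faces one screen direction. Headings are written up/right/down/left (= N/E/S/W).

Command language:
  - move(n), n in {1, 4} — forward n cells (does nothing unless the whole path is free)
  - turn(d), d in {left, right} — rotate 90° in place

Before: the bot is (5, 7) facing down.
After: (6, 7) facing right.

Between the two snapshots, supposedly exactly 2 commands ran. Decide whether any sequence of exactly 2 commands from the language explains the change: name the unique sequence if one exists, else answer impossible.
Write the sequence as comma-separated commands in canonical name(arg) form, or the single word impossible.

turn(left), move(1)

key: position moved to (6,7) AND the heading swung to E — translation plus rotation needed
begin: (5, 7) facing down
t=1 turn(left) ⇒ (5, 7) facing right
t=2 move(1) ⇒ (6, 7) facing right
no rival 2-sequence matches.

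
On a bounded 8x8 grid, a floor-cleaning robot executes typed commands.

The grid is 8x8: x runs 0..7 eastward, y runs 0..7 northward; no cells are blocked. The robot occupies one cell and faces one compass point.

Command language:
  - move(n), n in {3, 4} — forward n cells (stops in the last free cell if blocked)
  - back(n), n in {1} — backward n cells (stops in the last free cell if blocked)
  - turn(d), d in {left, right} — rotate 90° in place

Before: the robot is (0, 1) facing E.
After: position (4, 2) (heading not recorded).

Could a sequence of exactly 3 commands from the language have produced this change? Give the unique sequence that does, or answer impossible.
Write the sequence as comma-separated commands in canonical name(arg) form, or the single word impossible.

key: order matters: swapping move(4) and back(1) lands elsewhere
start: (0, 1) facing E
1. move(4) → (4, 1) facing E
2. turn(right) → (4, 1) facing S
3. back(1) → (4, 2) facing S
no rival 3-sequence matches.

move(4), turn(right), back(1)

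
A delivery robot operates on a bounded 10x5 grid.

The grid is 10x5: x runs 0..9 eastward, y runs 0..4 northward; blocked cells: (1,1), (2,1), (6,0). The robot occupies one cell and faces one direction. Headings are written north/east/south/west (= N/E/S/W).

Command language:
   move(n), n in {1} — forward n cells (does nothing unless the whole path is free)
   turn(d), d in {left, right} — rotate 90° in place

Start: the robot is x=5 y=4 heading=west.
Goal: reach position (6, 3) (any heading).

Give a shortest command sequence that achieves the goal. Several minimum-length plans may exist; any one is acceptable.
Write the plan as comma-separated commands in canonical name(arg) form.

from: x=5 y=4 heading=west
1. turn(left) → x=5 y=4 heading=south
2. move(1) → x=5 y=3 heading=south
3. turn(left) → x=5 y=3 heading=east
4. move(1) → x=6 y=3 heading=east
no 3-step plan works, so 4 is optimal.

turn(left), move(1), turn(left), move(1)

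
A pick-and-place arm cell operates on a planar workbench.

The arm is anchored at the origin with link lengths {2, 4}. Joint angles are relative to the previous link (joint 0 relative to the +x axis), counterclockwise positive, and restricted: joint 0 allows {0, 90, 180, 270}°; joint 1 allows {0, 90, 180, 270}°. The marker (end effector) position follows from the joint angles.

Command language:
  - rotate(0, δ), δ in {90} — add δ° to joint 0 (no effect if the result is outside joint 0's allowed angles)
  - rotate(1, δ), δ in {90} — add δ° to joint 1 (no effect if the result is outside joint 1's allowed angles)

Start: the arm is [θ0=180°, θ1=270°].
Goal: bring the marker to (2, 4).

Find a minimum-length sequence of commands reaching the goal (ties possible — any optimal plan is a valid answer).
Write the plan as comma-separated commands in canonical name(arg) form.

initial: [θ0=180°, θ1=270°]
[1] after rotate(0, 90): [θ0=270°, θ1=270°]
[2] after rotate(0, 90): [θ0=0°, θ1=270°]
[3] after rotate(1, 90): [θ0=0°, θ1=0°]
[4] after rotate(1, 90): [θ0=0°, θ1=90°]
minimal: 4 command(s), checked below 4.

rotate(0, 90), rotate(0, 90), rotate(1, 90), rotate(1, 90)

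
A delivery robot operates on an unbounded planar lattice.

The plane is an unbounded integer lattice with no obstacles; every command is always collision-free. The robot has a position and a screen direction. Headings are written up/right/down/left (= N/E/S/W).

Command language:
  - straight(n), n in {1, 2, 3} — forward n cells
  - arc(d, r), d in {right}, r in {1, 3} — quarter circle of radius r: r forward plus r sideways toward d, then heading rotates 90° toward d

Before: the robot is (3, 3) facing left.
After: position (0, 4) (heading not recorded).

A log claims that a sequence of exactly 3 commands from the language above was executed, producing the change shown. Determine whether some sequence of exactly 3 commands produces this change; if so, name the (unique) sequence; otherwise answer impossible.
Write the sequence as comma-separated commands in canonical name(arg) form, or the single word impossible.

straight(1), straight(1), arc(right, 1)

key: order matters: swapping straight(1) and arc(right, 1) lands elsewhere
start: (3, 3) facing left
1. straight(1) → (2, 3) facing left
2. straight(1) → (1, 3) facing left
3. arc(right, 1) → (0, 4) facing up
no other 3-command option fits: unique.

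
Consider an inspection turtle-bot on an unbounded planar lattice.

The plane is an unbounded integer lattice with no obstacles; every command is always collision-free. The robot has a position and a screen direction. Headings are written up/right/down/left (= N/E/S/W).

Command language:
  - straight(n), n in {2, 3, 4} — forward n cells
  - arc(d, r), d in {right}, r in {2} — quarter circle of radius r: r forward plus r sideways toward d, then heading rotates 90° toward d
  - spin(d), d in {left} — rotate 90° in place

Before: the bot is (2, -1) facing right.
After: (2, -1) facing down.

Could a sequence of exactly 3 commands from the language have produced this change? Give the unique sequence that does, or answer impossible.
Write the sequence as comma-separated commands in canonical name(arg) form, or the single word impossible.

spin(left), spin(left), spin(left)

key: (2,-1) unmoved — no command in the sequence translates
begin: (2, -1) facing right
[1] after spin(left): (2, -1) facing up
[2] after spin(left): (2, -1) facing left
[3] after spin(left): (2, -1) facing down
all 125 alternatives checked — unique.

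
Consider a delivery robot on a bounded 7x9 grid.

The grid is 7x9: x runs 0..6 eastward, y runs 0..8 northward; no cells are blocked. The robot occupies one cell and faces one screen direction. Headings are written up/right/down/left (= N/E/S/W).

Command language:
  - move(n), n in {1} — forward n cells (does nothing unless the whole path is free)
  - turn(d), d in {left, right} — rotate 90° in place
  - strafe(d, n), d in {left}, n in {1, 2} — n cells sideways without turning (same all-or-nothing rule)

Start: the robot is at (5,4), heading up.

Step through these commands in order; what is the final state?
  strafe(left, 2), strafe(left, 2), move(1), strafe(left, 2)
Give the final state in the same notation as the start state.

initial: at (5,4), heading up
1. strafe(left, 2) → at (3,4), heading up
2. strafe(left, 2) → at (1,4), heading up
3. move(1) → at (1,5), heading up
4. strafe(left, 2) → at (1,5), heading up

at (1,5), heading up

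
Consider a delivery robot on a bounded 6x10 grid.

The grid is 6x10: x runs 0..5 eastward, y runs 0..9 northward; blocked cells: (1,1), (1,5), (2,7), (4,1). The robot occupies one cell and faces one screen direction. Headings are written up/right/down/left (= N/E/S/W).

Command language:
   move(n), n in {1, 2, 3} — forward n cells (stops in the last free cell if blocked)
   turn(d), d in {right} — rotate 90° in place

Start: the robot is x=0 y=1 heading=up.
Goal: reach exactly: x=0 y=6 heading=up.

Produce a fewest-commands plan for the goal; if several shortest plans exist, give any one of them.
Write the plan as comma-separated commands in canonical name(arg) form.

move(3), move(2)

start: x=0 y=1 heading=up
step 1 (move(3)): x=0 y=4 heading=up
step 2 (move(2)): x=0 y=6 heading=up
no 1-step plan works, so 2 is optimal.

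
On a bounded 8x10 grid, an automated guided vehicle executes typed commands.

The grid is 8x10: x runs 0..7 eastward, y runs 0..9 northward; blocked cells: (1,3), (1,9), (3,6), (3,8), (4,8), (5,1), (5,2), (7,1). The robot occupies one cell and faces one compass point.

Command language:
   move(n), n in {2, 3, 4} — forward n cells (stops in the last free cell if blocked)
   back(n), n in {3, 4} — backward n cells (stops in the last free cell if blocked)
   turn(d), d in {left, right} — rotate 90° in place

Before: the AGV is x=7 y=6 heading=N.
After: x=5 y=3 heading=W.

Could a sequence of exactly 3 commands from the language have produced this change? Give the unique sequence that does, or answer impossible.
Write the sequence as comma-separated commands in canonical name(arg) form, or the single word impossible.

back(3), turn(left), move(2)

key: order matters: swapping back(3) and move(2) lands elsewhere
t0: x=7 y=6 heading=N
t=1 back(3) ⇒ x=7 y=3 heading=N
t=2 turn(left) ⇒ x=7 y=3 heading=W
t=3 move(2) ⇒ x=5 y=3 heading=W
no rival 3-sequence matches.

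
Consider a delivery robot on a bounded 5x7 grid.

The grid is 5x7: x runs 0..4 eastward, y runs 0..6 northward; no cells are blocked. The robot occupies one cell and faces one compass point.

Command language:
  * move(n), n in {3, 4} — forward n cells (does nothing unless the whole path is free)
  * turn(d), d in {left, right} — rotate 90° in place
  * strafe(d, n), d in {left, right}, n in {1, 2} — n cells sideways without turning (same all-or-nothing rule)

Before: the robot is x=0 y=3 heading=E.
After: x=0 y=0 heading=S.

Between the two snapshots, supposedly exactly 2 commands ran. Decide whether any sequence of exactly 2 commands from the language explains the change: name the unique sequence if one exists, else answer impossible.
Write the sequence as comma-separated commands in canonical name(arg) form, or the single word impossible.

turn(right), move(3)

key: cell and facing (now S) both changed — the 2 commands mix motion and turning
t0: x=0 y=3 heading=E
step 1 (turn(right)): x=0 y=3 heading=S
step 2 (move(3)): x=0 y=0 heading=S
no other 2-command option fits: unique.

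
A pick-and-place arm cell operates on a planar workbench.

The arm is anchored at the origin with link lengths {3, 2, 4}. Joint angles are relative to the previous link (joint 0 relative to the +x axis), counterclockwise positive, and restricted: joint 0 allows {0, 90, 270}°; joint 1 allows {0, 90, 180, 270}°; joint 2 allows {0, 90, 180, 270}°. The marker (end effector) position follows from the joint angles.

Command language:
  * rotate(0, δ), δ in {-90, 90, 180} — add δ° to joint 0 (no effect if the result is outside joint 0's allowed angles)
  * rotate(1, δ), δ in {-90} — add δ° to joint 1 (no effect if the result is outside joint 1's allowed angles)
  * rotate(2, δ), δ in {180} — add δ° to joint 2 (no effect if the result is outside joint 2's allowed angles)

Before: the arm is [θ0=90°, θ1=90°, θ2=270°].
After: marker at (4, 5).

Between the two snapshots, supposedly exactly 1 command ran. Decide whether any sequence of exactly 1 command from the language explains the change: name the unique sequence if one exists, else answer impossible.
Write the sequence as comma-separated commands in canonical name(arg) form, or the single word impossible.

begin: [θ0=90°, θ1=90°, θ2=270°]
step 1 (rotate(1, -90)): [θ0=90°, θ1=0°, θ2=270°]
all 5 alternatives checked — unique.

rotate(1, -90)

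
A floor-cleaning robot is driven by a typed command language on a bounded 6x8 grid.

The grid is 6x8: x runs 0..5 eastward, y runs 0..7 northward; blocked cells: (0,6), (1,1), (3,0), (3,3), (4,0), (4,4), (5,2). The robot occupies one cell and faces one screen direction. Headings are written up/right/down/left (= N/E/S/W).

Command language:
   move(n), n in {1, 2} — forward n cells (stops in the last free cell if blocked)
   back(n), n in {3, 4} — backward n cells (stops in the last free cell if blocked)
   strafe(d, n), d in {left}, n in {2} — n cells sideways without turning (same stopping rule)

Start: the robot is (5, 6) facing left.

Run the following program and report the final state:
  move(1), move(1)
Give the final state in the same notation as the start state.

(3, 6) facing left

from: (5, 6) facing left
t=1 move(1) ⇒ (4, 6) facing left
t=2 move(1) ⇒ (3, 6) facing left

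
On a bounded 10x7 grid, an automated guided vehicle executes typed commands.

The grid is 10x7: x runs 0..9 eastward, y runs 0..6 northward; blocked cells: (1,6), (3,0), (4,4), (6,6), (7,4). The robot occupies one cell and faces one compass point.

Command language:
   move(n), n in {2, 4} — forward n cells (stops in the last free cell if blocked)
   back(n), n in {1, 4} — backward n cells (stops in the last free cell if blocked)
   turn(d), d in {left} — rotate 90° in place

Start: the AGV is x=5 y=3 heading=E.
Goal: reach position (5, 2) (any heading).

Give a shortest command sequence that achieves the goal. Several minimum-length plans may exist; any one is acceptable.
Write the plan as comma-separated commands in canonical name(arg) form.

turn(left), back(1)

from: x=5 y=3 heading=E
step 1 (turn(left)): x=5 y=3 heading=N
step 2 (back(1)): x=5 y=2 heading=N
no 1-step plan works, so 2 is optimal.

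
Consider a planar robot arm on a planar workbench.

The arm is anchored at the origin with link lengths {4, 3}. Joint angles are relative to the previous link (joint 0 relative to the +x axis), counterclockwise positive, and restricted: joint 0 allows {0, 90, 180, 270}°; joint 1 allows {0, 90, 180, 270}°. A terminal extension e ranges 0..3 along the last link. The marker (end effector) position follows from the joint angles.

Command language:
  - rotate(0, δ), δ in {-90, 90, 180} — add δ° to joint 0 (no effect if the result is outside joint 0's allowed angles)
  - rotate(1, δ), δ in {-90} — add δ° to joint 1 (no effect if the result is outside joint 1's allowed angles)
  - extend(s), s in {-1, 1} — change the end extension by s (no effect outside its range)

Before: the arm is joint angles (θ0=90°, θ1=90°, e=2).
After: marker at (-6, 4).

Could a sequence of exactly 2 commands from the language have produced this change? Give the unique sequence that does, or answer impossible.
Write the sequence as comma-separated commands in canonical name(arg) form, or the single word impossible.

from: joint angles (θ0=90°, θ1=90°, e=2)
1. extend(1) → joint angles (θ0=90°, θ1=90°, e=3)
2. extend(1) → joint angles (θ0=90°, θ1=90°, e=3)
all 36 alternatives checked — unique.

extend(1), extend(1)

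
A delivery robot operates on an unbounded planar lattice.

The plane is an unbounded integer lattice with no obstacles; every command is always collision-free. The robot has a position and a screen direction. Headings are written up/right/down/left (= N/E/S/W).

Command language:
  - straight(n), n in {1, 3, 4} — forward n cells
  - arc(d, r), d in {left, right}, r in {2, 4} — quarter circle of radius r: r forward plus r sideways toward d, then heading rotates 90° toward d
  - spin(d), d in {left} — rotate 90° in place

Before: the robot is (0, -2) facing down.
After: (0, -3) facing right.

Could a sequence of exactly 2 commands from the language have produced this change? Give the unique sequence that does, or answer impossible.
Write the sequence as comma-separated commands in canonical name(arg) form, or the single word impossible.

key: position moved to (0,-3) AND the heading swung to E — translation plus rotation needed
begin: (0, -2) facing down
1. straight(1) → (0, -3) facing down
2. spin(left) → (0, -3) facing right
all 64 alternatives checked — unique.

straight(1), spin(left)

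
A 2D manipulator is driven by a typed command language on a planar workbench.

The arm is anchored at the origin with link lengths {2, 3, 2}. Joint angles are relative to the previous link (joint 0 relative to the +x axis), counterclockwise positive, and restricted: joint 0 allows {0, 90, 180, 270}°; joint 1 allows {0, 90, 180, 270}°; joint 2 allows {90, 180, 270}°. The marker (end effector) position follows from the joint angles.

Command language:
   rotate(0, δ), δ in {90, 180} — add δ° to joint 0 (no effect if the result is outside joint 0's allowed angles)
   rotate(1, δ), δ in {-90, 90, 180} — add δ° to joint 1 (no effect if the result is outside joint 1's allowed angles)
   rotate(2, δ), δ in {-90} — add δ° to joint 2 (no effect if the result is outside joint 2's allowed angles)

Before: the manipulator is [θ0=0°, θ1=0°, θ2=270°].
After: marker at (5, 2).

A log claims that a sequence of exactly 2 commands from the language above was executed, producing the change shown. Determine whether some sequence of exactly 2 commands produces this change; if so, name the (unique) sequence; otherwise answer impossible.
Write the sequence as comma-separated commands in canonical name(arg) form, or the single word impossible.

rotate(2, -90), rotate(2, -90)

begin: [θ0=0°, θ1=0°, θ2=270°]
t=1 rotate(2, -90) ⇒ [θ0=0°, θ1=0°, θ2=180°]
t=2 rotate(2, -90) ⇒ [θ0=0°, θ1=0°, θ2=90°]
all 36 alternatives checked — unique.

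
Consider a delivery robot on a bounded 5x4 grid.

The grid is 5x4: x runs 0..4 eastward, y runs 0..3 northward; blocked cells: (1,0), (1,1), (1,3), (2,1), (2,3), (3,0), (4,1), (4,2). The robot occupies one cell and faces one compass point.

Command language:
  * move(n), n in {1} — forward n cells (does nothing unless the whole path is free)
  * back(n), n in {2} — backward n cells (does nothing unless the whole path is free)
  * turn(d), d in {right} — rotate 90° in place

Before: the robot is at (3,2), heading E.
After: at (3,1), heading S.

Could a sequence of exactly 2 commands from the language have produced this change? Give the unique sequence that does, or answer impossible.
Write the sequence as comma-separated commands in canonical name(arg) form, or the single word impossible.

key: running move(1) before turn(right) would end elsewhere — order is forced
begin: at (3,2), heading E
t=1 turn(right) ⇒ at (3,2), heading S
t=2 move(1) ⇒ at (3,1), heading S
no other 2-command option fits: unique.

turn(right), move(1)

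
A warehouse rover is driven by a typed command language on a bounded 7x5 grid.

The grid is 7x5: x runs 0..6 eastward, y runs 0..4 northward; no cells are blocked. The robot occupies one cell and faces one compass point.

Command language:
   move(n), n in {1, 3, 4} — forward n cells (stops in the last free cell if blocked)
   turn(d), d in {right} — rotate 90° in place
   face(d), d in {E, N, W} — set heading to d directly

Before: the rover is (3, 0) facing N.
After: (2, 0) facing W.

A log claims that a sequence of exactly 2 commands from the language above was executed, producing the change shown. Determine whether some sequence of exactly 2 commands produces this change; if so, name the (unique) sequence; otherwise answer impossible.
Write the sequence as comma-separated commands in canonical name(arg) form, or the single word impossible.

key: running move(1) before face(W) would end elsewhere — order is forced
initial: (3, 0) facing N
[1] after face(W): (3, 0) facing W
[2] after move(1): (2, 0) facing W
uniquely the one of 49 2-step routes that fits.

face(W), move(1)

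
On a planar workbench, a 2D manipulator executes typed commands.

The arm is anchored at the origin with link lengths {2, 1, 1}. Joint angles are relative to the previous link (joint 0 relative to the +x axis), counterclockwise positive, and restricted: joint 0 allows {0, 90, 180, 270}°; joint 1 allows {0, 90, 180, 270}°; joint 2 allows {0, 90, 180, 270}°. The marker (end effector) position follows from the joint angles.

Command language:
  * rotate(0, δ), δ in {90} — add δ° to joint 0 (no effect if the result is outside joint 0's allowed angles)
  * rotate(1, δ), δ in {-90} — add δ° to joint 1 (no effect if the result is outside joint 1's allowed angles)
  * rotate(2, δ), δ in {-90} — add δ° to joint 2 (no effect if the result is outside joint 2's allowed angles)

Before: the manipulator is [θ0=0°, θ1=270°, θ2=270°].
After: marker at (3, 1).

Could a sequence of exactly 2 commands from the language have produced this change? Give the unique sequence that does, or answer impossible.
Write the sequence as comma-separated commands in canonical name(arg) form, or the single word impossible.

rotate(1, -90), rotate(1, -90)

begin: [θ0=0°, θ1=270°, θ2=270°]
step 1 (rotate(1, -90)): [θ0=0°, θ1=180°, θ2=270°]
step 2 (rotate(1, -90)): [θ0=0°, θ1=90°, θ2=270°]
no rival 2-sequence matches.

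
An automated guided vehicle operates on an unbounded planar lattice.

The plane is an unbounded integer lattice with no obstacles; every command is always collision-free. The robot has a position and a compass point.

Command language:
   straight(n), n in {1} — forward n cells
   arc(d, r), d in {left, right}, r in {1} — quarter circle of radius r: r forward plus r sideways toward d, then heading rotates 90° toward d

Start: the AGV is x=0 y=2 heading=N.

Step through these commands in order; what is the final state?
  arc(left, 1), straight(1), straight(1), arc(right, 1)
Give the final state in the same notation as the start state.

start: x=0 y=2 heading=N
1. arc(left, 1) → x=-1 y=3 heading=W
2. straight(1) → x=-2 y=3 heading=W
3. straight(1) → x=-3 y=3 heading=W
4. arc(right, 1) → x=-4 y=4 heading=N

x=-4 y=4 heading=N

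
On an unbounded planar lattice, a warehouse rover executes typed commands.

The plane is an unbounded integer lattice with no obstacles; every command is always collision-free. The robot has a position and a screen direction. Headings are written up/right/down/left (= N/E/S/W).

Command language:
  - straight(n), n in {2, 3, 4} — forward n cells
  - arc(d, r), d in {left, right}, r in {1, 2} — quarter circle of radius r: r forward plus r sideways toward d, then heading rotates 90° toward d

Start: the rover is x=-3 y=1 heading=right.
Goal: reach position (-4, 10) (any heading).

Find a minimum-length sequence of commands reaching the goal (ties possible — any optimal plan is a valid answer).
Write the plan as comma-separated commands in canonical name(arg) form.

start: x=-3 y=1 heading=right
1. arc(left, 1) → x=-2 y=2 heading=up
2. straight(3) → x=-2 y=5 heading=up
3. straight(3) → x=-2 y=8 heading=up
4. arc(left, 2) → x=-4 y=10 heading=left
minimal: 4 command(s), checked below 4.

arc(left, 1), straight(3), straight(3), arc(left, 2)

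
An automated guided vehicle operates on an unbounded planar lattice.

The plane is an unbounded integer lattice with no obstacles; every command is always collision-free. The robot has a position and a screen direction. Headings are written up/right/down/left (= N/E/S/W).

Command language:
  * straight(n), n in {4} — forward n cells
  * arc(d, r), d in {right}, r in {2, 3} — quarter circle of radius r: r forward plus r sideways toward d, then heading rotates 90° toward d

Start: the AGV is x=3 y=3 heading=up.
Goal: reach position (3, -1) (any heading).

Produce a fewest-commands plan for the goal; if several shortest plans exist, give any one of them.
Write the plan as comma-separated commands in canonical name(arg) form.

arc(right, 3), arc(right, 3), straight(4), arc(right, 3), arc(right, 3)

initial: x=3 y=3 heading=up
1. arc(right, 3) → x=6 y=6 heading=right
2. arc(right, 3) → x=9 y=3 heading=down
3. straight(4) → x=9 y=-1 heading=down
4. arc(right, 3) → x=6 y=-4 heading=left
5. arc(right, 3) → x=3 y=-1 heading=up
nothing shorter than 5 reaches the goal.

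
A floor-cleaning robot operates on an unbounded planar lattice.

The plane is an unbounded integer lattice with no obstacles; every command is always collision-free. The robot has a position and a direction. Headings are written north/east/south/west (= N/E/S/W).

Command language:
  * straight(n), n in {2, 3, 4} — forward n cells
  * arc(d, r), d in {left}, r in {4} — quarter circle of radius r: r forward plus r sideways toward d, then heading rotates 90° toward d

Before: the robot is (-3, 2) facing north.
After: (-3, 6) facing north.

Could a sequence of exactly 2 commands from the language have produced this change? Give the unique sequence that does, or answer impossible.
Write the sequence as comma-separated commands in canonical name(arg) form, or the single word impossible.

straight(2), straight(2)

key: still facing N at the end — nothing in the sequence rotates
start: (-3, 2) facing north
1. straight(2) → (-3, 4) facing north
2. straight(2) → (-3, 6) facing north
no rival 2-sequence matches.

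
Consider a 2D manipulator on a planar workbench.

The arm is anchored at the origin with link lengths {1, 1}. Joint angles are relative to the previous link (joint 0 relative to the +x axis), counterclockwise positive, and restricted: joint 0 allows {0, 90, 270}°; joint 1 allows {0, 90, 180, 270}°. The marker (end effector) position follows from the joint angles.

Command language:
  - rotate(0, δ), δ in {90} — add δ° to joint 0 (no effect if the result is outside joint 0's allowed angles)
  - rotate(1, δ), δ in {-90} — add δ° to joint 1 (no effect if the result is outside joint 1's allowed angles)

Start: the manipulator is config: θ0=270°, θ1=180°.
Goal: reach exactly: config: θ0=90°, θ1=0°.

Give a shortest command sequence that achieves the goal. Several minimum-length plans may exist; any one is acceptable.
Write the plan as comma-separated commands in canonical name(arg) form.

rotate(1, -90), rotate(1, -90), rotate(0, 90), rotate(0, 90)

t0: config: θ0=270°, θ1=180°
[1] after rotate(1, -90): config: θ0=270°, θ1=90°
[2] after rotate(1, -90): config: θ0=270°, θ1=0°
[3] after rotate(0, 90): config: θ0=0°, θ1=0°
[4] after rotate(0, 90): config: θ0=90°, θ1=0°
no 3-step plan works, so 4 is optimal.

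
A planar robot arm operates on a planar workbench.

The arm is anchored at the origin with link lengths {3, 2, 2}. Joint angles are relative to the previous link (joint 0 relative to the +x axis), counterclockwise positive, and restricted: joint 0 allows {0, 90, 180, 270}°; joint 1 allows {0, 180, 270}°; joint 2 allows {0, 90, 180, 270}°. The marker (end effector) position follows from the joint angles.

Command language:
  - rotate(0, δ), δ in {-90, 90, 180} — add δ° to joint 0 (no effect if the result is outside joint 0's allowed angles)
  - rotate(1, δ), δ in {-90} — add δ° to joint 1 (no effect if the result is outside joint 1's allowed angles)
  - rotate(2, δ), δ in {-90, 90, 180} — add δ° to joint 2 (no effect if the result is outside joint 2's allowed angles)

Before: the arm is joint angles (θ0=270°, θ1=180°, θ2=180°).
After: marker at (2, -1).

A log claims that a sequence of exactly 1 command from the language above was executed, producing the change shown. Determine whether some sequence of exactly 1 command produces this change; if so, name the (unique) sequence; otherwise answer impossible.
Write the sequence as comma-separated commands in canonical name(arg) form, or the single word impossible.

rotate(2, 90)

from: joint angles (θ0=270°, θ1=180°, θ2=180°)
[1] after rotate(2, 90): joint angles (θ0=270°, θ1=180°, θ2=270°)
all 7 alternatives checked — unique.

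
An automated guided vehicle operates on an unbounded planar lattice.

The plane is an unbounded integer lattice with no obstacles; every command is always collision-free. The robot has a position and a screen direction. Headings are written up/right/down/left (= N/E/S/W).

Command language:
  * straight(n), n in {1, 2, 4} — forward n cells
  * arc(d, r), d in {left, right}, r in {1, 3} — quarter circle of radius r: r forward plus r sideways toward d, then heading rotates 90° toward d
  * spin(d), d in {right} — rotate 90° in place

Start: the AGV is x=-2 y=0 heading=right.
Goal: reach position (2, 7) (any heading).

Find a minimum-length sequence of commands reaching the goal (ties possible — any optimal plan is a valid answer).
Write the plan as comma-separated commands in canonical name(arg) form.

straight(1), arc(left, 3), straight(4)

start: x=-2 y=0 heading=right
t=1 straight(1) ⇒ x=-1 y=0 heading=right
t=2 arc(left, 3) ⇒ x=2 y=3 heading=up
t=3 straight(4) ⇒ x=2 y=7 heading=up
minimal: 3 command(s), checked below 3.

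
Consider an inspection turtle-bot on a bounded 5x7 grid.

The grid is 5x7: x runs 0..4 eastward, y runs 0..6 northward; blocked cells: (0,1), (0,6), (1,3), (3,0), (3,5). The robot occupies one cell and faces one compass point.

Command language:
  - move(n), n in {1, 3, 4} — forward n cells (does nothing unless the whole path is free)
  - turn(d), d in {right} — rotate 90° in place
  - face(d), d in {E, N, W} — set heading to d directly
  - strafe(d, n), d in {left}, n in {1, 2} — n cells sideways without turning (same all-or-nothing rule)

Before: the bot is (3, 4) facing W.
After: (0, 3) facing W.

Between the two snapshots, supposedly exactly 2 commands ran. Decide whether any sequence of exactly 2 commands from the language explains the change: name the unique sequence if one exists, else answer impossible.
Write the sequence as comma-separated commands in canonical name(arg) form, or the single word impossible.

move(3), strafe(left, 1)

key: order matters: swapping move(3) and strafe(left, 1) lands elsewhere
t0: (3, 4) facing W
t=1 move(3) ⇒ (0, 4) facing W
t=2 strafe(left, 1) ⇒ (0, 3) facing W
uniquely the one of 81 2-step routes that fits.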